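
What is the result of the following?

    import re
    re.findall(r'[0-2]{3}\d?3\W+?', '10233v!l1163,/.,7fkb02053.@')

This matches exactly 3 of a character in [0-2]; then optionally a digit, then a literal '3', then one or more of a non-word character (lazy).
The `?` after the quantifier makes it lazy — it takes as little as possible before letting the rest of the pattern try.
Matches: at [20:26] → '02053.'.
Since nothing is captured, `findall` lists the 1 matched substring directly.

['02053.']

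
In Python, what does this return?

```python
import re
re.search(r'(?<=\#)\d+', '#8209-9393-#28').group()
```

The `(?=…)`/`(?<=…)` assertion just peeks at neighbouring text; it doesn't advance the match position.
`re.search` scans for the first position where the pattern succeeds.
The match spans [1:5] → '8209'.

'8209'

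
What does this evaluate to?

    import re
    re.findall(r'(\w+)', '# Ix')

['Ix']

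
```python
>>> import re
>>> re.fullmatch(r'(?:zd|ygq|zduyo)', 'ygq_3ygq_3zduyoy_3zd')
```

For `fullmatch`, every character of the input must be accounted for by the pattern.
Here the string isn't matched end-to-end, so the call returns None.

None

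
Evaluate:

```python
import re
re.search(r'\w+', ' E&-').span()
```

The match spans [1:2] → 'E'.

(1, 2)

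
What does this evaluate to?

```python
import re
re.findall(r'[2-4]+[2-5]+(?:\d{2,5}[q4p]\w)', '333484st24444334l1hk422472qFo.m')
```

This matches one or more of a character in [2-4], then one or more of a character in [2-5]; then 2 to 5 of a digit, then one of [q4p], then a word character (non-capturing group).
Scanning left to right: at [0:7] → '333484s'; at [8:17] → '24444334l'; at [20:28] → '422472qF'.
With no groups in the pattern, `findall` gives back each whole match — 3 here.

['333484s', '24444334l', '422472qF']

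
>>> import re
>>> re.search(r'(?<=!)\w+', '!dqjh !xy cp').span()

(1, 5)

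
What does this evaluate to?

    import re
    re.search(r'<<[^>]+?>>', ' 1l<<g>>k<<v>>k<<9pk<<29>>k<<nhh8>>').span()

(3, 8)

`re.search` tries every starting position until one works.
The match spans [3:8] → '<<g>>'.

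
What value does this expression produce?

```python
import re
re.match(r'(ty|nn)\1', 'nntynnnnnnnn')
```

`re.match` only tries the pattern at the start of the string.
Here the pattern fails at index 0, so the call returns None.

None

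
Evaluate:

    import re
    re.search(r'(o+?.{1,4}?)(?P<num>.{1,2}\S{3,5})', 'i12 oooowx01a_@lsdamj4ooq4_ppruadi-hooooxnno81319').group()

'oooowx01a'

Pattern: one or more of the literal 'o' (lazy), then 1 to 4 of any character (lazy) (captured); then 1 to 2 of any character, then 3 to 5 of a non-whitespace character (captured as 'num').
Lazy quantifiers expand one character at a time until the remainder of the pattern can match.
`search` walks the string left to right and returns the first match it finds.
The match spans [4:13] → 'oooowx01a'.
Captured: group 1 = 'oo', group 2 = 'oowx01a'.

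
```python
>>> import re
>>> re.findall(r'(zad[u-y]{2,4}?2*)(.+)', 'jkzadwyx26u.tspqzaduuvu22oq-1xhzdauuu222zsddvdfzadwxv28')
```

Pattern: the literal 'zad', then 2 to 4 of a character in [u-y] (lazy), then zero or more of a literal '2' (captured); then one or more of any character (captured).
Walking the string: at [2:55] match 'zadwyx26u.tspqzaduuvu22oq-1xhzdauuu222zsddvdfzadwxv28', groups = ('zadwy', 'x26u.tspqzaduuvu22oq-1xhzdauuu222zsddvdfzadwxv28').
Multiple groups make `findall` return tuples — one 2-tuple for the one match.

[('zadwy', 'x26u.tspqzaduuvu22oq-1xhzdauuu222zsddvdfzadwxv28')]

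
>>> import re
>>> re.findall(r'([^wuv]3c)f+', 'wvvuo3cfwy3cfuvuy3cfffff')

Pattern: any character except [wuv], then the literal '3c' (captured); then one or more of a literal 'f'.
Matches: at [4:8] match 'o3cf', group 1 = 'o3c'; at [9:13] match 'y3cf', group 1 = 'y3c'; at [16:24] match 'y3cfffff', group 1 = 'y3c'.
Because there's exactly one group, `findall` drops the full match and keeps group 1 from each hit.

['o3c', 'y3c', 'y3c']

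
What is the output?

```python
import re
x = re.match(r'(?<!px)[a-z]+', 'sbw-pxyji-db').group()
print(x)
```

sbw

`(?!…)`/`(?<!…)` only lets a position through if the neighbouring text does NOT match; no characters are consumed.
`re.match` only tries the pattern at the start of the string.
The match spans [0:3] → 'sbw'.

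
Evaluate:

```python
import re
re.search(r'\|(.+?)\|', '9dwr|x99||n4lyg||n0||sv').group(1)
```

The match spans [4:9] → '|x99|'.
Captured: group 1 = 'x99'.

'x99'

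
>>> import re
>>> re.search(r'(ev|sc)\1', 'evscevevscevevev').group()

`\1` is not a pattern — it's the concrete string captured by group 1, re-applied verbatim.
`search` walks the string left to right and returns the first match it finds.
The match spans [4:8] → 'evev'.
Captured: group 1 = 'ev'.

'evev'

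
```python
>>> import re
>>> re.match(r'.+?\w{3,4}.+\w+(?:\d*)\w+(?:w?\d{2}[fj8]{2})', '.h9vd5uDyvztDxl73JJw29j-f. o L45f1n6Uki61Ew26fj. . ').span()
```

(0, 47)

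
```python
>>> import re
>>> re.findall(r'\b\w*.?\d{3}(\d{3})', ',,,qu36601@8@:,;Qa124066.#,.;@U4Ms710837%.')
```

This matches a word boundary (`\b`, zero-width); then zero or more of a word character, then optionally any character, then exactly 3 of a digit; then exactly 3 of a digit (captured).
Scanning left to right: at [16:24] match 'Qa124066', group 1 = '066'; at [30:40] match 'U4Ms710837', group 1 = '837'.
With a single group, `findall` returns only what that group captured — 2 items.

['066', '837']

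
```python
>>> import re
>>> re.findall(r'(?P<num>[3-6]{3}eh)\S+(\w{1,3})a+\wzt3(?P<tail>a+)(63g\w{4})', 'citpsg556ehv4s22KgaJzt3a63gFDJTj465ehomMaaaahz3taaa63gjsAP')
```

[('556eh', 'g', 'a', '63gFDJT')]

The pattern matches exactly 3 of a character in [3-6], then the literal 'eh' (captured as 'num'); then one or more of a non-whitespace character; then 1 to 3 of a word character (captured); then one or more of the literal 'a', then a word character, then the literal 'zt3'; then one or more of a literal 'a' (captured as 'tail'); then the literal '63g', then exactly 4 of a word character (captured).
Walking the string: at [6:31] match '556ehv4s22KgaJzt3a63gFDJT', groups = ('556eh', 'g', 'a', '63gFDJT').
With 4 capturing groups, `findall` returns a 4-tuple per match.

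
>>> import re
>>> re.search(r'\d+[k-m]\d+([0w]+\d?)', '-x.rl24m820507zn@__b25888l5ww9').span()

(5, 14)

This matches one or more of a digit, then a character in [k-m], then one or more of a digit; then one or more of one of [0w], then optionally a digit (captured).
`re.search` scans for the first position where the pattern succeeds.
The match spans [5:14] → '24m820507'.
Captured: group 1 = '07'.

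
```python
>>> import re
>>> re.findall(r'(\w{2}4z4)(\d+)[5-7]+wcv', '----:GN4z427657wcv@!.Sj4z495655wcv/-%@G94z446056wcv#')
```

This matches exactly 2 of a word character, then the literal '4z4' (captured); then one or more of a digit (captured); then one or more of a character in [5-7], then the literal 'wcv'.
Scanning left to right: at [5:18] match 'GN4z427657wcv', groups = ('GN4z4', '2765'); at [21:34] match 'Sj4z495655wcv', groups = ('Sj4z4', '9565'); at [38:51] match 'G94z446056wcv', groups = ('G94z4', '4605').
`findall` packs the 2 group values into a tuple for every match.

[('GN4z4', '2765'), ('Sj4z4', '9565'), ('G94z4', '4605')]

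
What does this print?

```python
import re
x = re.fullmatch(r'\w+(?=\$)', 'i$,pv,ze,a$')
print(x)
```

`re.fullmatch` is like wrapping the pattern in `^…$` (in single-line mode).
Here the pattern can't cover the whole string, so the call returns None.

None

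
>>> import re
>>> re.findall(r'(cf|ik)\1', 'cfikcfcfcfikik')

`\1` is not a pattern — it's the concrete string captured by group 1, re-applied verbatim.
`findall` collects group 1 from each match (2 total).

['cf', 'ik']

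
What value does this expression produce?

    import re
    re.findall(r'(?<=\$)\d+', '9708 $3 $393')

['3', '393']

Lookahead/lookbehind check context without consuming it, so the matched span excludes the asserted characters.
No capturing groups, so `findall` returns the 2 full match strings.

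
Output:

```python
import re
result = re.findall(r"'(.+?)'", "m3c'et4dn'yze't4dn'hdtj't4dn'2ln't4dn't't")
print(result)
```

['et4dn', 't4dn', 't4dn', 't4dn']

Matches: at [3:10] match "'et4dn'", group 1 = 'et4dn'; at [13:19] match "'t4dn'", group 1 = 't4dn'; at [23:29] match "'t4dn'", group 1 = 't4dn'; at [32:38] match "'t4dn'", group 1 = 't4dn'.
Because there's exactly one group, `findall` drops the full match and keeps group 1 from each hit.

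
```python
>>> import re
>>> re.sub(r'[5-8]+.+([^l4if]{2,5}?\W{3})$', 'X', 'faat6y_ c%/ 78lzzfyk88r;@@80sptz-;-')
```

Pattern: one or more of a character in [5-8], then one or more of any character; then 2 to 5 of any character except [l4if] (lazy), then exactly 3 of a non-word character (captured); then anchored at the end.
Matches: at [4:35] → '6y_ c%/ 78lzzfyk88r;@@80sptz-;-'.
Every occurrence is swapped for 'X'.

'faatX'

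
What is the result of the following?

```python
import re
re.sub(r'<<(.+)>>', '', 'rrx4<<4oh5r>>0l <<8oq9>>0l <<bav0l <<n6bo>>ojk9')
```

Matches: at [4:43] → '<<4oh5r>>0l <<8oq9>>0l <<bav0l <<n6bo>>'.
Each match is replaced by ''.

'rrx4ojk9'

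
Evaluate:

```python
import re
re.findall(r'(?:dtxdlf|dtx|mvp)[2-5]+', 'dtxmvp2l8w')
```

['mvp2']

Since nothing is captured, `findall` lists the 1 matched substring directly.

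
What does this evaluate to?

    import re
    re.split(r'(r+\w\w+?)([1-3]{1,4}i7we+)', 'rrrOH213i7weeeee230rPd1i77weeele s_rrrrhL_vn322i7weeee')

A non-greedy quantifier consumes as few characters as it can — just enough that the remainder of the pattern still matches from where it stops; whatever follows it matches normally.
`re.split` interleaves the captured-group text with the surrounding fragments.

['', 'rrrOH', '213i7weeeee', '230rPd1i77weeele s_', 'rrrrhL_vn', '322i7weeee', '']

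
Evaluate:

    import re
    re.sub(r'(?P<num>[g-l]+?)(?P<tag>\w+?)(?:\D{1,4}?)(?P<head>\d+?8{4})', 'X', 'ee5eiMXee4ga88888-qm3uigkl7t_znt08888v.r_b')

The pattern matches one or more of a character in [g-l] (lazy) (captured as 'num'); then one or more of a word character (lazy) (captured as 'tag'); then 1 to 4 of a non-digit (lazy) (non-capturing group); then one or more of a digit (lazy), then exactly 4 of the literal '8' (captured as 'head').
Matches: at [4:17] → 'iMXee4ga88888'; at [22:37] → 'igkl7t_znt08888'.
Each match is replaced by 'X'.

'ee5eX-qm3uXv.r_b'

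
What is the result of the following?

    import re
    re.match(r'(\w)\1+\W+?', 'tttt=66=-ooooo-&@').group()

'tttt='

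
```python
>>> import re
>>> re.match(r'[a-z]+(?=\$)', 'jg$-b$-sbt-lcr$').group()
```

The positive lookaround only admits positions where the adjacent text matches; those characters stay outside the span.
`re.match` won't scan ahead — the pattern has to work from the very first character.
The match spans [0:2] → 'jg'.

'jg'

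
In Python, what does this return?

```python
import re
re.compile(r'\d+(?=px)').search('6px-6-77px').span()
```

(0, 1)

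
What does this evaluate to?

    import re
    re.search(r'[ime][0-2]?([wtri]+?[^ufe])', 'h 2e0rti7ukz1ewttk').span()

(3, 7)

The match spans [3:7] → 'e0rt'.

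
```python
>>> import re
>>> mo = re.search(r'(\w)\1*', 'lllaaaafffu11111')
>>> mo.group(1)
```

'l'

`\1` is not a pattern — it's the concrete string captured by group 1, re-applied verbatim.
`re.search` tries every starting position until one works.
The match spans [0:3] → 'lll'.
Captured: group 1 = 'l'.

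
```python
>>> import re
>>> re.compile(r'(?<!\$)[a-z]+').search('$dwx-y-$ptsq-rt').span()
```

(2, 4)

The negative lookaround is zero-width — it rules out positions where the adjacent text would match, without consuming anything.
`re.search` tries every starting position until one works.
The match spans [2:4] → 'wx'.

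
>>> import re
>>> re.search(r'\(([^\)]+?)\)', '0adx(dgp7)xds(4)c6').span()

(4, 10)

The match spans [4:10] → '(dgp7)'.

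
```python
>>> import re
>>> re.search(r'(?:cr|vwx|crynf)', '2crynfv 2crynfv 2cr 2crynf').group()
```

The regex engine tests alternatives in the order written; an earlier branch that matches wins even if a later one would match more.
`re.search` scans for the first position where the pattern succeeds.
The match spans [1:3] → 'cr'.

'cr'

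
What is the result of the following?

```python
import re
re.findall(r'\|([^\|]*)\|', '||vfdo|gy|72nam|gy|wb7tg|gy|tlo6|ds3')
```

['', 'gy', 'gy', 'gy']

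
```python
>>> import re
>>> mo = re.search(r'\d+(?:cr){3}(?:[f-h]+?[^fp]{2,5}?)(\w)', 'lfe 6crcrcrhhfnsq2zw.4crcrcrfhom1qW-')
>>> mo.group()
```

The match spans [4:17] → '6crcrcrhhfnsq'.

'6crcrcrhhfnsq'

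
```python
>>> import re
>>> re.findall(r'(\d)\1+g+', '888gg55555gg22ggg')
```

`\1` has to match the exact text group 1 already captured.
Matches: at [0:5] match '888gg', group 1 = '8'; at [5:12] match '55555gg', group 1 = '5'; at [12:17] match '22ggg', group 1 = '2'.
One capturing group, so `findall` returns just the captured substring from each match — 3 in all.

['8', '5', '2']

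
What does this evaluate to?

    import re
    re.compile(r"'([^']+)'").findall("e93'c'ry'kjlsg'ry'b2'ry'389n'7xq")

['c', 'kjlsg', 'b2', '389n']

Walking the string: at [3:6] match "'c'", group 1 = 'c'; at [8:15] match "'kjlsg'", group 1 = 'kjlsg'; at [17:21] match "'b2'", group 1 = 'b2'; at [23:29] match "'389n'", group 1 = '389n'.
`findall` collects group 1 from each match (4 total).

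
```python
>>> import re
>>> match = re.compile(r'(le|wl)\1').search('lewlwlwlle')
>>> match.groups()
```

('wl',)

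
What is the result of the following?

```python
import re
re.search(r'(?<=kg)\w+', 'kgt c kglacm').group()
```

't'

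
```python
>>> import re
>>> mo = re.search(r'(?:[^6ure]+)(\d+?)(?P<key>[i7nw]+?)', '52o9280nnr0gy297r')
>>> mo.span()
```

Pattern: one or more of any character except [6ure] (non-capturing group); then one or more of a digit (lazy) (captured); then one or more of one of [i7nw] (lazy) (captured as 'key').
`re.search` tries every starting position until one works.
The match spans [0:8] → '52o9280n'.
Captured: group 1 = '0', group 2 = 'n'.

(0, 8)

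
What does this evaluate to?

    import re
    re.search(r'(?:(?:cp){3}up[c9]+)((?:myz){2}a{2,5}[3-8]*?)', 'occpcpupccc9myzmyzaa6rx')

Here the pattern never matches, so the call returns None.

None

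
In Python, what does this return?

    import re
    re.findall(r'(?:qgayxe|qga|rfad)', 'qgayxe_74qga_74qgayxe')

['qgayxe', 'qga', 'qgayxe']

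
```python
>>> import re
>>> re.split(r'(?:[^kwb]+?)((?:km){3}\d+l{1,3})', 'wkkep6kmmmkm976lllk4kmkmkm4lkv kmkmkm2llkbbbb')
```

['wkkep6kmmmkm976lllk', 'kmkmkm4l', 'k', 'kmkmkm2ll', 'kbbbb']

The pattern matches one or more of any character except [kwb] (lazy) (non-capturing group); then the literal 'km' repeated 3 times, then one or more of a digit, then 1 to 3 of a literal 'l' (captured).
Matches to split on: at [19:28] → '4kmkmkm4l'; at [29:40] → 'v kmkmkm2ll'.
`re.split` interleaves the captured-group text with the surrounding fragments.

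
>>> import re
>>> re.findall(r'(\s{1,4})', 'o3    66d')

`findall` collects group 1 from the one match (1 total).

['    ']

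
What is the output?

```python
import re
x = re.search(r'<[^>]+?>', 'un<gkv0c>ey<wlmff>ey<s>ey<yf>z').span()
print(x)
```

(2, 9)

The match spans [2:9] → '<gkv0c>'.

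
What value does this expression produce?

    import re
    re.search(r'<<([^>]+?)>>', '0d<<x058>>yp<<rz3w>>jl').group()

'<<x058>>'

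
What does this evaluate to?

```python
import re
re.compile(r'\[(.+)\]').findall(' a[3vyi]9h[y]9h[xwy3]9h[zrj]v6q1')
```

['3vyi]9h[y]9h[xwy3]9h[zrj']

One capturing group, so `findall` returns just the captured substring from the one match — 1 in all.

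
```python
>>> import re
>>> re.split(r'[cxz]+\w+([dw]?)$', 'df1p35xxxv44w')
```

The pattern matches one or more of one of [cxz]; then one or more of a word character; then optionally one of [dw] (captured); then anchored at the end.
Matches to split on: at [6:13] → 'xxxv44w'.
Because the pattern has a capturing group, `split` also inserts each captured text between the pieces.

['df1p35', '', '']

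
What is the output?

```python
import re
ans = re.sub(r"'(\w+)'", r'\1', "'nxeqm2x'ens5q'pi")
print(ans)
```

Each match is replaced using the text its own group 1 captured.

nxeqm2xens5q'pi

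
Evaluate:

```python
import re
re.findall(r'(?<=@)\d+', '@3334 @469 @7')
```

Lookahead/lookbehind check context without consuming it, so the matched span excludes the asserted characters.
Walking the string: at [1:5] → '3334'; at [7:10] → '469'; at [12:13] → '7'.
Since nothing is captured, `findall` lists the 3 matched substrings directly.

['3334', '469', '7']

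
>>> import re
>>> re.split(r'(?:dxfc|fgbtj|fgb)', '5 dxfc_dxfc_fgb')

['5 ', '_', '_', '']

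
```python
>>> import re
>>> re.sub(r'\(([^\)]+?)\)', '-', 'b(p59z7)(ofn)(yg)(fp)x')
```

'b----x'

Matches: at [1:8] → '(p59z7)'; at [8:13] → '(ofn)'; at [13:17] → '(yg)'; at [17:21] → '(fp)'.
Each match is replaced by '-'.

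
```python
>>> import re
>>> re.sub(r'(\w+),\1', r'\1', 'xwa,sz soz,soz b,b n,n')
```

'xwa,sz soz b n'

`\1` has to match the exact text group 1 already captured.
`\1` in the replacement pulls in group 1's text for each match.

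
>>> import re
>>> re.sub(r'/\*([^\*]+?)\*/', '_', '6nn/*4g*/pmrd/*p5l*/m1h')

'6nn_pmrd_m1h'

Each match is replaced by '_'.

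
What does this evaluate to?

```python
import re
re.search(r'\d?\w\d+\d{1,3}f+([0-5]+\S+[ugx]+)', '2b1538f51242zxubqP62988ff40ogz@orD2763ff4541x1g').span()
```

(0, 47)

The pattern matches optionally a digit, then a word character; then one or more of a digit, then 1 to 3 of a digit, then one or more of the literal 'f'; then one or more of a character in [0-5], then one or more of a non-whitespace character, then one or more of one of [ugx] (captured).
The match spans [0:47] → '2b1538f51242zxubqP62988ff40ogz@orD2763ff4541x1g'.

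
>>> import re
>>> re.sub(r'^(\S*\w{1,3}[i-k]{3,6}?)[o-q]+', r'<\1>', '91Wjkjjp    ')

'<91Wjkjj>    '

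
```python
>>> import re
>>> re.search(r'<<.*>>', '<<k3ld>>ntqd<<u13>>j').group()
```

'<<k3ld>>ntqd<<u13>>'

`re.search` scans for the first position where the pattern succeeds.
The match spans [0:19] → '<<k3ld>>ntqd<<u13>>'.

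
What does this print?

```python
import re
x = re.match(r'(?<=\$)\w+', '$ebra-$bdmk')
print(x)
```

None

`match` is anchored at position 0; if the pattern doesn't fit there, it returns None.
Here the pattern fails at index 0, so the call returns None.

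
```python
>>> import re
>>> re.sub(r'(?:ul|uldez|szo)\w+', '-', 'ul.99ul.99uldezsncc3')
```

'ul.99ul.99-'

Matches: at [10:20] → 'uldezsncc3'.
Every occurrence is swapped for '-'.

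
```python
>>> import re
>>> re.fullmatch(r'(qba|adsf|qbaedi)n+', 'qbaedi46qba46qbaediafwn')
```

None

`fullmatch` succeeds only if the pattern covers the string from start to end.
Here there's no way to consume every character, so the call returns None.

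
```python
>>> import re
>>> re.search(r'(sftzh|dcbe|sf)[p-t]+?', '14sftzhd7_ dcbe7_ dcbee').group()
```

'sft'

`re.search` scans for the first position where the pattern succeeds.
The match spans [2:5] → 'sft'.
Captured: group 1 = 'sf'.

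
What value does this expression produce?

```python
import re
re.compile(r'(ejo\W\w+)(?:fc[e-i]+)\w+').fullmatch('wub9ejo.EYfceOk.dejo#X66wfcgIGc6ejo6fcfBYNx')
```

None

The pattern matches the literal 'ejo', then a non-word character, then one or more of a word character (captured); then the literal 'fc', then one or more of a character in [e-i] (non-capturing group); then one or more of a word character.
For `fullmatch`, every character of the input must be accounted for by the pattern.
Here there's no way to consume every character, so the call returns None.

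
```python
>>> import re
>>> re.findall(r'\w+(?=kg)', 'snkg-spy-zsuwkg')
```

['sn', 'zsuw']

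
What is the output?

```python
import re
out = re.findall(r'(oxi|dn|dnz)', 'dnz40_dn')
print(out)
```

The regex engine tests alternatives in the order written; an earlier branch that matches wins even if a later one would match more.
Walking the string: at [0:2] match 'dn', group 1 = 'dn'; at [6:8] match 'dn', group 1 = 'dn'.
Because there's exactly one group, `findall` drops the full match and keeps group 1 from each hit.

['dn', 'dn']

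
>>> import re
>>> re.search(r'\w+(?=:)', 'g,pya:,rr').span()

(2, 5)

Lookahead/lookbehind check context without consuming it, so the matched span excludes the asserted characters.
The match spans [2:5] → 'pya'.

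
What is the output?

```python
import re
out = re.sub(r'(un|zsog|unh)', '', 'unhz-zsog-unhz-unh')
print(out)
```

hz--hz-h

`|` is ordered: at each position the engine commits to the first alternative that works.
Matches: at [0:2] → 'un'; at [5:9] → 'zsog'; at [10:12] → 'un'; at [15:17] → 'un'.
`sub` substitutes '' at each match site.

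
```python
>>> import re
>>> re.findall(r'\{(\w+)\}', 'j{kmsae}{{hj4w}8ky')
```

Matches: at [1:8] match '{kmsae}', group 1 = 'kmsae'; at [9:15] match '{hj4w}', group 1 = 'hj4w'.
One capturing group, so `findall` returns just the captured substring from each match — 2 in all.

['kmsae', 'hj4w']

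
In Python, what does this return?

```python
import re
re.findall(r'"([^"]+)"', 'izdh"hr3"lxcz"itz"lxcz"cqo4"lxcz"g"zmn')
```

['hr3', 'itz', 'cqo4', 'g']

Walking the string: at [4:9] match '"hr3"', group 1 = 'hr3'; at [13:18] match '"itz"', group 1 = 'itz'; at [22:28] match '"cqo4"', group 1 = 'cqo4'; at [32:35] match '"g"', group 1 = 'g'.
Because there's exactly one group, `findall` drops the full match and keeps group 1 from each hit.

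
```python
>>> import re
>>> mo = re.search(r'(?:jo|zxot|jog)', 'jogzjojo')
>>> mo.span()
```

Branches in `(...|...)` are attempted left-to-right; the first branch that allows the whole pattern to succeed is taken.
`search` walks the string left to right and returns the first match it finds.
The match spans [0:2] → 'jo'.

(0, 2)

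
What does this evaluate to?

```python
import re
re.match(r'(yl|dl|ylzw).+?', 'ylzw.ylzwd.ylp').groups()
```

('yl',)

Branches in `(...|...)` are attempted left-to-right; the first branch that allows the whole pattern to succeed is taken.
With `match`, the pattern is implicitly anchored at the beginning.
The match spans [0:3] → 'ylz'.
Captured: group 1 = 'yl'.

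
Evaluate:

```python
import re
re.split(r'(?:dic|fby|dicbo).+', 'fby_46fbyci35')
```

Splitting on the pattern gives 2 pieces.

['', '']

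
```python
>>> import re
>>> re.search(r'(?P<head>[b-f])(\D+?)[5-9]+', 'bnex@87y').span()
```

This matches a character in [b-f] (captured as 'head'); then one or more of a non-digit (lazy) (captured); then one or more of a character in [5-9].
`search` walks the string left to right and returns the first match it finds.
The match spans [0:7] → 'bnex@87'.
Captured: group 1 = 'b', group 2 = 'nex@'.

(0, 7)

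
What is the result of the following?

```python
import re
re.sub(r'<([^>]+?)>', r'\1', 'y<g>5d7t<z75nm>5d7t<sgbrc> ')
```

'yg5d7tz75nm5d7tsgbrc '

Matches: at [1:4] → '<g>'; at [8:15] → '<z75nm>'; at [19:26] → '<sgbrc>'.
Each match is replaced using the text its own group 1 captured.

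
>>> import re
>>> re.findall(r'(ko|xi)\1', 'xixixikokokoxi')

The backreference `\1` re-matches whatever the first group consumed, character for character.
Scanning left to right: at [0:4] match 'xixi', group 1 = 'xi'; at [6:10] match 'koko', group 1 = 'ko'.
`findall` collects group 1 from each match (2 total).

['xi', 'ko']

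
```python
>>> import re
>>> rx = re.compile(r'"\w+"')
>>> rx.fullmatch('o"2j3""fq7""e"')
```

`re.fullmatch` is like wrapping the pattern in `^…$` (in single-line mode).
Here the string isn't matched end-to-end, so the call returns None.

None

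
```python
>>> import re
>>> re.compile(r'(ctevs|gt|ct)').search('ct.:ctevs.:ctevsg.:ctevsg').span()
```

(0, 2)

Unlike `match`, `search` isn't anchored — it looks for the pattern anywhere in the string.
The match spans [0:2] → 'ct'.
Captured: group 1 = 'ct'.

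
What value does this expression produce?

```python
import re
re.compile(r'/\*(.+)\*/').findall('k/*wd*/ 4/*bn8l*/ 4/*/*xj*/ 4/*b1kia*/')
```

['wd*/ 4/*bn8l*/ 4/*/*xj*/ 4/*b1kia']

`findall` collects group 1 from the one match (1 total).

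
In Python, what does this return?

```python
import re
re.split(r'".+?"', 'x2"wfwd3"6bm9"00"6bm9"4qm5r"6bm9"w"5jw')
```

Lazy quantifiers expand one character at a time until the remainder of the pattern can match.
Matches to split on: at [2:9] → '"wfwd3"'; at [13:17] → '"00"'; at [21:28] → '"4qm5r"'; at [32:35] → '"w"'.
The string is cut at each match, leaving 5 pieces.

['x2', '6bm9', '6bm9', '6bm9', '5jw']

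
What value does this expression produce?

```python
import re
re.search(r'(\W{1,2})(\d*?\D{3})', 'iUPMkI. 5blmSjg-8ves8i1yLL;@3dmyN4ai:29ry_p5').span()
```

(6, 12)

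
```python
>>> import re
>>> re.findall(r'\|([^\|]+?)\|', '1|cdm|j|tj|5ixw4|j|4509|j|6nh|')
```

['cdm', 'tj', 'j', 'j']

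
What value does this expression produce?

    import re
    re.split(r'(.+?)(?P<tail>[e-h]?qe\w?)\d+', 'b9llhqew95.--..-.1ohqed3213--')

Pattern: one or more of any character (lazy) (captured); then optionally a character in [e-h], then the literal 'qe', then optionally a word character (captured as 'tail'); then one or more of a digit.
Lazy quantifiers expand one character at a time until the remainder of the pattern can match.
Matches to split on: at [0:10] → 'b9llhqew95'; at [10:27] → '.--..-.1ohqed3213'.
`re.split` interleaves the captured-group text with the surrounding fragments.

['', 'b9ll', 'hqew', '', '.--..-.1o', 'hqed', '--']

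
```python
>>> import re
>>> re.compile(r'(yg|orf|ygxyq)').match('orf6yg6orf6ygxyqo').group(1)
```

'orf'

The match spans [0:3] → 'orf'.
Captured: group 1 = 'orf'.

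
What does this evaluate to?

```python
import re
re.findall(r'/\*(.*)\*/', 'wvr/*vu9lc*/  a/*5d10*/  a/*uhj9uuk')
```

Walking the string: at [3:23] match '/*vu9lc*/  a/*5d10*/', group 1 = 'vu9lc*/  a/*5d10'.
`findall` collects group 1 from the one match (1 total).

['vu9lc*/  a/*5d10']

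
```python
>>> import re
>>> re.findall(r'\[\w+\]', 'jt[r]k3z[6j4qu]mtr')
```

['[r]', '[6j4qu]']

`findall` yields the raw match text (2 of them) because the pattern has no groups.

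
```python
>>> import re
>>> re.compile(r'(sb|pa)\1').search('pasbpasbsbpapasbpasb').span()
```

`\1` is not a pattern — it's the concrete string captured by group 1, re-applied verbatim.
The match spans [6:10] → 'sbsb'.

(6, 10)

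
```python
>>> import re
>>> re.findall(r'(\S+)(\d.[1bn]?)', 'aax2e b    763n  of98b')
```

This matches one or more of a non-whitespace character (captured); then a digit, then any character, then optionally one of [1bn] (captured).
Scanning left to right: at [0:5] match 'aax2e', groups = ('aax', '2e'); at [11:15] match '763n', groups = ('76', '3n'); at [17:22] match 'of98b', groups = ('of9', '8b').
With 2 capturing groups, `findall` returns a 2-tuple per match.

[('aax', '2e'), ('76', '3n'), ('of9', '8b')]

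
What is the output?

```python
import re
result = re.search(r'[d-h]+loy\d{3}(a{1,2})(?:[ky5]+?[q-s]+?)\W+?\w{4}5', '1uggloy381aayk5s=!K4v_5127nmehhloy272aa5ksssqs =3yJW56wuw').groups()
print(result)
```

('aa',)

The match spans [2:23] → 'ggloy381aayk5s=!K4v_5'.
Captured: group 1 = 'aa'.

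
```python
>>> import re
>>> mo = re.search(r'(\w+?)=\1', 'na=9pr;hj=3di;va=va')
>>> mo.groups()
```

('va',)

The match spans [14:19] → 'va=va'.
Captured: group 1 = 'va'.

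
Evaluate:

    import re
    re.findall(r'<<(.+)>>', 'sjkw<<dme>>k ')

['dme']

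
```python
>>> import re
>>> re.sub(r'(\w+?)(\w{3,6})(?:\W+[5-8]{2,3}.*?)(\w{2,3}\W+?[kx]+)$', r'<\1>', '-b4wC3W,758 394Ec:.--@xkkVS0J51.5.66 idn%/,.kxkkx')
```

'-<b>'

Pattern: one or more of a word character (lazy) (captured); then 3 to 6 of a word character (captured); then one or more of a non-word character, then 2 to 3 of a character in [5-8], then zero or more of any character (lazy) (non-capturing group); then 2 to 3 of a word character, then one or more of a non-word character (lazy), then one or more of one of [kx] (captured); then anchored at the end.
Matches: at [1:49] → 'b4wC3W,758 394Ec:.--@xkkVS0J51.5.66 idn%/,.kxkkx'.
`\1` in the replacement pulls in group 1's text for each match.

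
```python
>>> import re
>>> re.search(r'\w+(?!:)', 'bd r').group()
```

'bd'

`(?!…)`/`(?<!…)` only lets a position through if the neighbouring text does NOT match; no characters are consumed.
The match spans [0:2] → 'bd'.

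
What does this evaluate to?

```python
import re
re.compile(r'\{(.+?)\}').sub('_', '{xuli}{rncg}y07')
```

'__y07'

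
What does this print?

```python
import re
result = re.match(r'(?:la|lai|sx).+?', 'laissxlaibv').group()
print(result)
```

`re.match` only tries the pattern at the start of the string.
The match spans [0:3] → 'lai'.

lai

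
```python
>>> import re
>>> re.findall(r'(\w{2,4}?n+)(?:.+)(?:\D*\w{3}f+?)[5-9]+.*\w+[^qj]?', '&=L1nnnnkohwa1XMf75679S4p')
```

['L1nnnn']

This matches 2 to 4 of a word character (lazy), then one or more of a literal 'n' (captured); then one or more of any character (non-capturing group); then zero or more of a non-digit, then exactly 3 of a word character, then one or more of a literal 'f' (lazy) (non-capturing group); then one or more of a character in [5-9]; then zero or more of any character, then one or more of a word character, then optionally any character except [qj].
Scanning left to right: at [2:25] match 'L1nnnnkohwa1XMf75679S4p', group 1 = 'L1nnnn'.
`findall` collects group 1 from the one match (1 total).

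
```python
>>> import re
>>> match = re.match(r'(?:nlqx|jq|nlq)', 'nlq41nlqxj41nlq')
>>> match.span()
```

(0, 3)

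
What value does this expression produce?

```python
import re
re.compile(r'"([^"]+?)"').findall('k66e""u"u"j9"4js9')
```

['u', 'j9']

Matches: at [5:8] match '"u"', group 1 = 'u'; at [9:13] match '"j9"', group 1 = 'j9'.
Because there's exactly one group, `findall` drops the full match and keeps group 1 from each hit.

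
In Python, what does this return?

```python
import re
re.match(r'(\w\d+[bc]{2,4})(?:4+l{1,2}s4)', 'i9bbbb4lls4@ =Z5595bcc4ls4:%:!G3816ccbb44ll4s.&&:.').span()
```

Pattern: a word character, then one or more of a digit, then 2 to 4 of one of [bc] (captured); then one or more of a literal '4', then 1 to 2 of a literal 'l', then the literal 's4' (non-capturing group).
`match` is anchored at position 0; if the pattern doesn't fit there, it returns None.
The match spans [0:11] → 'i9bbbb4lls4'.
Captured: group 1 = 'i9bbbb'.

(0, 11)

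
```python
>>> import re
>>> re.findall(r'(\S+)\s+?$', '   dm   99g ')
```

This matches one or more of a non-whitespace character (captured); then one or more of whitespace (lazy); then anchored at the end.
Matches: at [8:12] match '99g ', group 1 = '99g'.
`findall` collects group 1 from the one match (1 total).

['99g']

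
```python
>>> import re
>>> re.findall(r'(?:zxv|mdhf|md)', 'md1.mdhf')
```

['md', 'mdhf']

Alternation isn't longest-match — the leftmost alternative that fits at this position is chosen.
Matches: at [0:2] → 'md'; at [4:8] → 'mdhf'.
With no groups in the pattern, `findall` gives back each whole match — 2 here.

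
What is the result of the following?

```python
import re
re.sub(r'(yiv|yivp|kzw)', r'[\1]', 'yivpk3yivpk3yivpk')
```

Alternation tries branches left to right and keeps the first one that lets the overall match succeed at that position.
`\1` in the replacement pulls in group 1's text for each match.

'[yiv]pk3[yiv]pk3[yiv]pk'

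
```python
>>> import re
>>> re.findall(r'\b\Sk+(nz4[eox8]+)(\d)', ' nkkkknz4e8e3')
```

The pattern matches a word boundary (`\b`, zero-width); then a non-whitespace character, then one or more of a literal 'k'; then the literal 'nz4', then one or more of one of [eox8] (captured); then a digit (captured).
2 groups means the one result is a tuple of 2 captured strings — 1 here.

[('nz4e8e', '3')]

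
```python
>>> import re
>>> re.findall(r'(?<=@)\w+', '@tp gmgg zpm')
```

['tp']

Because the assertion is zero-width, the text it checks is not consumed and won't appear in the result.
Scanning left to right: at [1:3] → 'tp'.
Since nothing is captured, `findall` lists the 1 matched substring directly.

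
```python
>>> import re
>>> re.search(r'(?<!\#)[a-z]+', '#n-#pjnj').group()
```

'jnj'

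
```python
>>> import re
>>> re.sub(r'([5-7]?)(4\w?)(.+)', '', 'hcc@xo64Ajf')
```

Pattern: optionally a character in [5-7] (captured); then the literal '4', then optionally a word character (captured); then one or more of any character (captured).
Matches: at [6:11] → '64Ajf'.
Every occurrence is swapped for ''.

'hcc@xo'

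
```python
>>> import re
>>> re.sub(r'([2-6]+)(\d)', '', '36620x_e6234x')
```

'x_ex'

Pattern: one or more of a character in [2-6] (captured); then a digit (captured).
`sub` substitutes '' at each match site.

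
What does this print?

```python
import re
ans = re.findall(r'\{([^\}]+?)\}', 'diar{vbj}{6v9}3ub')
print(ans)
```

['vbj', '6v9']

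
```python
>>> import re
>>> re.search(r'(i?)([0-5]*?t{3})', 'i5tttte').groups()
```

The match spans [0:5] → 'i5ttt'.
Captured: group 1 = 'i', group 2 = '5ttt'.

('i', '5ttt')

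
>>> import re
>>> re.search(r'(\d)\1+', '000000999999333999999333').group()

'000000'

`\1` is not a pattern — it's the concrete string captured by group 1, re-applied verbatim.
`search` walks the string left to right and returns the first match it finds.
The match spans [0:6] → '000000'.
Captured: group 1 = '0'.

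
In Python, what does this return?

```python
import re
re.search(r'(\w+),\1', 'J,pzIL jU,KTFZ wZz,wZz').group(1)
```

'wZz'

`\1` is not a pattern — it's the concrete string captured by group 1, re-applied verbatim.
`re.search` tries every starting position until one works.
The match spans [15:22] → 'wZz,wZz'.
Captured: group 1 = 'wZz'.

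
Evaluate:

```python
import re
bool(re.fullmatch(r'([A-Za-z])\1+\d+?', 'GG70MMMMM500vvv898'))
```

`\1` is not a pattern — it's the concrete string captured by group 1, re-applied verbatim.
`re.fullmatch` is like wrapping the pattern in `^…$` (in single-line mode).
Here the string isn't matched end-to-end, so the call returns None, and `bool(None)` is False.

False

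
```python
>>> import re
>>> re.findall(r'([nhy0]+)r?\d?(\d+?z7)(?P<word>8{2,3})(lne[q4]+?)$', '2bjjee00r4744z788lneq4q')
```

The pattern matches one or more of one of [nhy0] (captured); then optionally the literal 'r', then optionally a digit; then one or more of a digit (lazy), then the literal 'z7' (captured); then 2 to 3 of a literal '8' (captured as 'word'); then the literal 'lne', then one or more of one of [q4] (lazy) (captured); then anchored at the end.
Matches: at [6:23] match '00r4744z788lneq4q', groups = ('00', '744z7', '88', 'lneq4q').
4 groups means the one result is a tuple of 4 captured strings — 1 here.

[('00', '744z7', '88', 'lneq4q')]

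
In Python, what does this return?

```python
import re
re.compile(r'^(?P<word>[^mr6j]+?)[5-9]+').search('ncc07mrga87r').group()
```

The match spans [0:5] → 'ncc07'.

'ncc07'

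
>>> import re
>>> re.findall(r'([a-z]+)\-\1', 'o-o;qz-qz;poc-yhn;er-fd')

['o', 'qz']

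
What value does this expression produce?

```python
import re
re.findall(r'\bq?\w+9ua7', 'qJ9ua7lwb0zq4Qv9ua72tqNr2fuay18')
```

This matches a word boundary (`\b`, zero-width); then optionally a literal 'q', then one or more of a word character; then the literal '9u', then the literal 'a7'.
Matches: at [0:19] → 'qJ9ua7lwb0zq4Qv9ua7'.
With no groups in the pattern, `findall` gives back each whole match — 1 here.

['qJ9ua7lwb0zq4Qv9ua7']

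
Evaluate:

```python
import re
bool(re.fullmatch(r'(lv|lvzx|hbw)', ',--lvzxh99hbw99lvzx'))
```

`fullmatch` succeeds only if the pattern covers the string from start to end.
Here there's no way to consume every character, so the call returns None, and `bool(None)` is False.

False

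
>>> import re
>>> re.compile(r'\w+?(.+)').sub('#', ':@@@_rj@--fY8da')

':@@@#'

This matches one or more of a word character (lazy); then one or more of any character (captured).
Every occurrence is swapped for '#'.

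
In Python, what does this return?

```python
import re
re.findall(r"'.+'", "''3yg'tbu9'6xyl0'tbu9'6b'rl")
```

["''3yg'tbu9'6xyl0'tbu9'6b'"]

Matches: at [0:25] → "''3yg'tbu9'6xyl0'tbu9'6b'".
No capturing groups, so `findall` returns the 1 full match string.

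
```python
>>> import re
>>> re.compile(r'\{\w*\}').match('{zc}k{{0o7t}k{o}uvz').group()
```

'{zc}'

With `match`, the pattern is implicitly anchored at the beginning.
The match spans [0:4] → '{zc}'.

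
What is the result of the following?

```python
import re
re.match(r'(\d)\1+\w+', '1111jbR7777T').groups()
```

The match spans [0:12] → '1111jbR7777T'.
Captured: group 1 = '1'.

('1',)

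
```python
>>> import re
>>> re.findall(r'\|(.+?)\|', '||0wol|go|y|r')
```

With a single group, `findall` returns only what that group captured — 2 items.

['|0wol', 'y']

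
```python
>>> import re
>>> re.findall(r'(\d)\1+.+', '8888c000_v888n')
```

['8']

A backreference is literal: `\1` must see the identical characters the first group matched.
Scanning left to right: at [0:14] match '8888c000_v888n', group 1 = '8'.
With a single group, `findall` returns only what that group captured — 1 item.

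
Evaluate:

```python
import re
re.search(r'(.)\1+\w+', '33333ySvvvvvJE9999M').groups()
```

('3',)

A backreference is literal: `\1` must see the identical characters the first group matched.
`re.search` scans for the first position where the pattern succeeds.
The match spans [0:19] → '33333ySvvvvvJE9999M'.
Captured: group 1 = '3'.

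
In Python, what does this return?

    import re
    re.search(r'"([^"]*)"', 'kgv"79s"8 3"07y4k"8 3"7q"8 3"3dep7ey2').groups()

The match spans [3:8] → '"79s"'.
Captured: group 1 = '79s'.

('79s',)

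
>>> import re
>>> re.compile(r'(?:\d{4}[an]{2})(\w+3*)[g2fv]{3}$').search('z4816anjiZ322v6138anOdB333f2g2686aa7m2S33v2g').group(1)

'jiZ322v6138anOdB333f2g2686aa7m2S33'

This matches exactly 4 of a digit, then exactly 2 of one of [an] (non-capturing group); then one or more of a word character, then zero or more of the literal '3' (captured); then exactly 3 of one of [g2fv]; then anchored at the end.
`re.search` tries every starting position until one works.
The match spans [1:44] → '4816anjiZ322v6138anOdB333f2g2686aa7m2S33v2g'.
Captured: group 1 = 'jiZ322v6138anOdB333f2g2686aa7m2S33'.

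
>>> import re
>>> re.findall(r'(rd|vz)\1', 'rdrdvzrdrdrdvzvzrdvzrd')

`\1` is not a pattern — it's the concrete string captured by group 1, re-applied verbatim.
`findall` collects group 1 from each match (3 total).

['rd', 'rd', 'vz']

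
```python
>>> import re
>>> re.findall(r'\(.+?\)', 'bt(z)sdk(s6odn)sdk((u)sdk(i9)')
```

['(z)', '(s6odn)', '((u)', '(i9)']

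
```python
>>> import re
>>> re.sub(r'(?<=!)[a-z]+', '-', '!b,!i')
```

'!-,!-'

Lookahead/lookbehind check context without consuming it, so the matched span excludes the asserted characters.
Matches: at [1:2] → 'b'; at [4:5] → 'i'.
Each match is replaced by '-'.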